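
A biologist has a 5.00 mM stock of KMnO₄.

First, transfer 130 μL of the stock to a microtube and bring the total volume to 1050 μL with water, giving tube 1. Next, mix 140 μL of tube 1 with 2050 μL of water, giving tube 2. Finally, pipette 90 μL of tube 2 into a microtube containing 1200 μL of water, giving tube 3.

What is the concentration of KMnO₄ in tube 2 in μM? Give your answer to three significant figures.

39.6 μM

Step 1: 130 μL brought to 1050 μL → factor 1050/130 = 8.0769
Step 2: 140 μL + 2050 μL = 2190 μL total → factor 2190/140 = 15.643
Dilution factor through tube 2 = 8.0769 × 15.643 = 126.35
[tube 2] = 5.00 mM / 126.35 = 0.03957 mM = 39.6 μM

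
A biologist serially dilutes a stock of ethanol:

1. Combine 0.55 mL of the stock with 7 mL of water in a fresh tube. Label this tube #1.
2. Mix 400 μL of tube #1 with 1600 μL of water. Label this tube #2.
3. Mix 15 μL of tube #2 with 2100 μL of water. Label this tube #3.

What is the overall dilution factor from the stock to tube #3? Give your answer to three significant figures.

9.68 × 10^3

Step 1: 0.55 mL + 7 mL = 7.55 mL total → factor 7.55/0.55 = 13.727
Step 2: 400 μL + 1600 μL = 2000 μL total → factor 2000/400 = 5
Step 3: 15 μL + 2100 μL = 2115 μL total → factor 2115/15 = 141
Overall dilution factor = 13.727 × 5 × 141 = 9677.7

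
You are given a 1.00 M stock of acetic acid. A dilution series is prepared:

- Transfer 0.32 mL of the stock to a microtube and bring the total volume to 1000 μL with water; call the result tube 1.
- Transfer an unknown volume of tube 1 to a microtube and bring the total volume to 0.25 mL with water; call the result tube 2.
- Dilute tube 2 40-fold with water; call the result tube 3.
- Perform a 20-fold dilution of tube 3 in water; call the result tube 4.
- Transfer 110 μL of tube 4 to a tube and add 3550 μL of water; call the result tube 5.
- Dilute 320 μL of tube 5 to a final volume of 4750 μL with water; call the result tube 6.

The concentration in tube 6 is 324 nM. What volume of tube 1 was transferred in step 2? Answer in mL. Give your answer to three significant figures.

Step 1: 0.32 mL brought to 1000 μL → factor 1/0.32 = 3.125
Step 2: v brought to 0.25 mL → factor = 0.25 mL/v
Step 3: 40-fold → factor 40
Step 4: 20-fold → factor 20
Step 5: 110 μL + 3550 μL = 3660 μL total → factor 3660/110 = 33.273
Step 6: 320 μL brought to 4750 μL → factor 4750/320 = 14.844
Product of known-step factors = 1.2347 × 10^6
Overall factor = 1.00 M / (324 nM) = 3.0864 × 10^6
Step-2 factor = 3.0864 × 10^6 / 1.2347 × 10^6 = 2.4997
v = 0.25 mL / 2.4997 = 0.100 mL

0.100 mL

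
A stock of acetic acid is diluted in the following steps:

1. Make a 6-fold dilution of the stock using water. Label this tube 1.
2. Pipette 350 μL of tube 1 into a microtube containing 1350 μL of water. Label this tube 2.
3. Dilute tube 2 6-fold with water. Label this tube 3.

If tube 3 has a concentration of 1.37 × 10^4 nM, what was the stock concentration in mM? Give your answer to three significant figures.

Step 1: 6-fold → factor 6
Step 2: 350 μL + 1350 μL = 1700 μL total → factor 1700/350 = 4.8571
Step 3: 6-fold → factor 6
Overall dilution factor = 6 × 4.8571 × 6 = 174.86
Stock = 1.37 × 10^4 nM × 174.86 = 2.396 × 10^6 nM = 2.40 mM

2.40 mM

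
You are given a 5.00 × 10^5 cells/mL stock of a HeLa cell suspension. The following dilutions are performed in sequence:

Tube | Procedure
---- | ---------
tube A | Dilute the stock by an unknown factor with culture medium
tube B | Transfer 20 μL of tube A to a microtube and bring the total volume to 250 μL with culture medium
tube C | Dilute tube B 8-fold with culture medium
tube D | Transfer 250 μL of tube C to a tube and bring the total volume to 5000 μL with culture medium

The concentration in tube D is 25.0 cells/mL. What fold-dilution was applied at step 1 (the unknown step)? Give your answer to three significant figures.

10.0-fold

Step 1: unknown factor x
Step 2: 20 μL brought to 250 μL → factor 250/20 = 12.5
Step 3: 8-fold → factor 8
Step 4: 250 μL brought to 5000 μL → factor 5000/250 = 20
Product of known-step factors = 2000
Overall factor = 5.00 × 10^5 cells/mL / (25.0 cells/mL) = 20000
x = 20000 / 2000 = 10.0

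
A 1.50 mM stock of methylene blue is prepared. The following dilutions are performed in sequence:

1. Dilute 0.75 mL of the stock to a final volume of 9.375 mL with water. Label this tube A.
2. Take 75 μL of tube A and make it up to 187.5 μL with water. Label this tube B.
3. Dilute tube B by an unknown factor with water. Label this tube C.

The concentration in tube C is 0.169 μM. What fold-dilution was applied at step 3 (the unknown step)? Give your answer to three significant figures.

Step 1: 0.75 mL brought to 9.375 mL → factor 9.375/0.75 = 12.5
Step 2: 75 μL brought to 187.5 μL → factor 187.5/75 = 2.5
Step 3: unknown factor x
Product of known-step factors = 31.25
Overall factor = 1.50 mM / (0.169 μM) = 8875.7
x = 8875.7 / 31.25 = 284

284-fold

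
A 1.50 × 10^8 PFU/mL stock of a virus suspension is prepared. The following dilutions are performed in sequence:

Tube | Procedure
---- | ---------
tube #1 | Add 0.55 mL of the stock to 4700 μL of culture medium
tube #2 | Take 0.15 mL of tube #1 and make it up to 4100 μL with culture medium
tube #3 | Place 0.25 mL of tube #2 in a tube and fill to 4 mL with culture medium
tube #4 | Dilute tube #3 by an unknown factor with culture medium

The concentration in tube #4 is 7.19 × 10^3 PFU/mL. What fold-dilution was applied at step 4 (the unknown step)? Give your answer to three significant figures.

5.00-fold

Step 1: 0.55 mL + 4700 μL = 5.25 mL total → factor 5.25/0.55 = 9.5455
Step 2: 0.15 mL brought to 4100 μL → factor 4.1/0.15 = 27.333
Step 3: 0.25 mL brought to 4 mL → factor 4/0.25 = 16
Step 4: unknown factor x
Product of known-step factors = 4174.5
Overall factor = 1.50 × 10^8 PFU/mL / (7.19 × 10^3 PFU/mL) = 20862
x = 20862 / 4174.5 = 5.00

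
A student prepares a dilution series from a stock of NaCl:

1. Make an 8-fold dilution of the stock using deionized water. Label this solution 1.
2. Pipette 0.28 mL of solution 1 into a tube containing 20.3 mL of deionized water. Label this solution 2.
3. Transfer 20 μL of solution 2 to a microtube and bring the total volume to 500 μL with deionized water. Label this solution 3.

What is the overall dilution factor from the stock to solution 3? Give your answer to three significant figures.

1.47 × 10^4

Step 1: 8-fold → factor 8
Step 2: 0.28 mL + 20.3 mL = 20.58 mL total → factor 20.58/0.28 = 73.5
Step 3: 20 μL brought to 500 μL → factor 500/20 = 25
Overall dilution factor = 8 × 73.5 × 25 = 14700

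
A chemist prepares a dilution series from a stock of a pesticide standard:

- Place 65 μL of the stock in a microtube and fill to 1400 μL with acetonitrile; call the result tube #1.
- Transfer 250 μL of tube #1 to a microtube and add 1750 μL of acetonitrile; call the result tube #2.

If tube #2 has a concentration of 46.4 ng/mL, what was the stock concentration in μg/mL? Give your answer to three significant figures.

Step 1: 65 μL brought to 1400 μL → factor 1400/65 = 21.538
Step 2: 250 μL + 1750 μL = 2000 μL total → factor 2000/250 = 8
Overall dilution factor = 21.538 × 8 = 172.31
Stock = 46.4 ng/mL × 172.31 = 7995 ng/mL = 8.00 μg/mL

8.00 μg/mL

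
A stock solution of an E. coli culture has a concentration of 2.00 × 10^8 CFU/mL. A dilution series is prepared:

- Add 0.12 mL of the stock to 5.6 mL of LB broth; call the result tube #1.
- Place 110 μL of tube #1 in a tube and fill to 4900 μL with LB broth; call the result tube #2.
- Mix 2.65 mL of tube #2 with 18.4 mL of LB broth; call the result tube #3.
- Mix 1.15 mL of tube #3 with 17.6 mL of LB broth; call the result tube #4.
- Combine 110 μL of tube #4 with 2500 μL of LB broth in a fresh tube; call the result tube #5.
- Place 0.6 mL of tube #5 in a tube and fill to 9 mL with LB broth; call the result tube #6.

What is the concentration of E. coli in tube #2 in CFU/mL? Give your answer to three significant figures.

Step 1: 0.12 mL + 5.6 mL = 5.72 mL total → factor 5.72/0.12 = 47.667
Step 2: 110 μL brought to 4900 μL → factor 4900/110 = 44.545
Dilution factor through tube #2 = 47.667 × 44.545 = 2123.3
[tube #2] = 2.00 × 10^8 CFU/mL / 2123.3 = 9.42 × 10^4 CFU/mL

9.42 × 10^4 CFU/mL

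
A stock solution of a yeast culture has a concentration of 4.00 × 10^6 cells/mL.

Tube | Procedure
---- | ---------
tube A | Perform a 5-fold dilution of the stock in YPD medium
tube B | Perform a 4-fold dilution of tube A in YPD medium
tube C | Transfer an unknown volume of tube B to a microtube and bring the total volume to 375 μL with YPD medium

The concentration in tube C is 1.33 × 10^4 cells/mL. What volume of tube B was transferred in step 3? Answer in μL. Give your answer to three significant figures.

24.9 μL

Step 1: 5-fold → factor 5
Step 2: 4-fold → factor 4
Step 3: v brought to 375 μL → factor = 375 μL/v
Product of known-step factors = 20
Overall factor = 4.00 × 10^6 cells/mL / (1.33 × 10^4 cells/mL) = 300.75
Step-3 factor = 300.75 / 20 = 15.038
v = 375 μL / 15.038 = 24.9 μL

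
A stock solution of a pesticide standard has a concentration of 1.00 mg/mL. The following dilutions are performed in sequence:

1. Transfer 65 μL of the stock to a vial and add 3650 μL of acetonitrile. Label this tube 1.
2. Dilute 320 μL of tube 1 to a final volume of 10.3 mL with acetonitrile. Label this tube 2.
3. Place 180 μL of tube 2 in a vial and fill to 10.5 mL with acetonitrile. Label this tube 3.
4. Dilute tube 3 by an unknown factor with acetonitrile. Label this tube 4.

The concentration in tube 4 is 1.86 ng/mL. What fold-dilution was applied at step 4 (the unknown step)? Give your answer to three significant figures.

5.01-fold

Step 1: 65 μL + 3650 μL = 3715 μL total → factor 3715/65 = 57.154
Step 2: 320 μL brought to 10.3 mL → factor 10300/320 = 32.188
Step 3: 180 μL brought to 10.5 mL → factor 10500/180 = 58.333
Step 4: unknown factor x
Product of known-step factors = 1.0731 × 10^5
Overall factor = 1.00 mg/mL / (1.86 ng/mL) = 5.3763 × 10^5
x = 5.3763 × 10^5 / 1.0731 × 10^5 = 5.01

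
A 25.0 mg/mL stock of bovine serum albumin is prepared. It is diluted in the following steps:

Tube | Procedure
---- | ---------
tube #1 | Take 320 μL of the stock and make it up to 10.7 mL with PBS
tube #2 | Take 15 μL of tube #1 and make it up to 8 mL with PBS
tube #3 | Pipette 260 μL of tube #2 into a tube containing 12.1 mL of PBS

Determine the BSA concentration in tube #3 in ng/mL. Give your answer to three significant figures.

Step 1: 320 μL brought to 10.7 mL → factor 10700/320 = 33.438
Step 2: 15 μL brought to 8 mL → factor 8000/15 = 533.33
Step 3: 260 μL + 12.1 mL = 12360 μL total → factor 12360/260 = 47.538
Overall dilution factor = 33.438 × 533.33 × 47.538 = 8.4777 × 10^5
Final = 25.0 mg/mL / 8.4777 × 10^5 = 2.949 × 10^-5 mg/mL = 29.5 ng/mL

29.5 ng/mL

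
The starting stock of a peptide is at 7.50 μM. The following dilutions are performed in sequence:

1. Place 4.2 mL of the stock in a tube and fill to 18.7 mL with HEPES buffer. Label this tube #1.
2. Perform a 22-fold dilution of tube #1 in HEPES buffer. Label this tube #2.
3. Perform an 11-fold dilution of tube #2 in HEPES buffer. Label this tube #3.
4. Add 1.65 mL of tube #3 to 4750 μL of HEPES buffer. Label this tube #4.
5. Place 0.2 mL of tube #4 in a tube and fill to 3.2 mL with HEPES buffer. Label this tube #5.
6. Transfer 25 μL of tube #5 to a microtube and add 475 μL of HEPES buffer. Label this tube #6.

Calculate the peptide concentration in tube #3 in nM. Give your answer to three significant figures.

Step 1: 4.2 mL brought to 18.7 mL → factor 18.7/4.2 = 4.4524
Step 2: 22-fold → factor 22
Step 3: 11-fold → factor 11
Dilution factor through tube #3 = 4.4524 × 22 × 11 = 1077.5
[tube #3] = 7.50 μM / 1077.5 = 0.006961 μM = 6.96 nM

6.96 nM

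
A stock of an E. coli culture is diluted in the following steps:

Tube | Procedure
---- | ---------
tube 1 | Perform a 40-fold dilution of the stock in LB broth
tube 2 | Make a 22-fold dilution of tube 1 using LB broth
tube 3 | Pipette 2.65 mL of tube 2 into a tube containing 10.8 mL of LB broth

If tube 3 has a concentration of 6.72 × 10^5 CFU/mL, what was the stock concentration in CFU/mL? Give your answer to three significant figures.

Step 1: 40-fold → factor 40
Step 2: 22-fold → factor 22
Step 3: 2.65 mL + 10.8 mL = 13.45 mL total → factor 13.45/2.65 = 5.0755
Overall dilution factor = 40 × 22 × 5.0755 = 4466.4
Stock = 6.72 × 10^5 CFU/mL × 4466.4 = 3.00 × 10^9 CFU/mL

3.00 × 10^9 CFU/mL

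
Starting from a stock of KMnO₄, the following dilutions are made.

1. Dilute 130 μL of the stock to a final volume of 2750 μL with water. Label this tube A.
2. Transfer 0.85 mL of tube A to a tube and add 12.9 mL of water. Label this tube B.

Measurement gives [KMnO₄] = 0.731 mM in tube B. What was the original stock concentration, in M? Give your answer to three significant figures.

0.250 M

Step 1: 130 μL brought to 2750 μL → factor 2750/130 = 21.154
Step 2: 0.85 mL + 12.9 mL = 13.75 mL total → factor 13.75/0.85 = 16.176
Overall dilution factor = 21.154 × 16.176 = 342.19
Stock = 0.731 mM × 342.19 = 250.1 mM = 0.250 M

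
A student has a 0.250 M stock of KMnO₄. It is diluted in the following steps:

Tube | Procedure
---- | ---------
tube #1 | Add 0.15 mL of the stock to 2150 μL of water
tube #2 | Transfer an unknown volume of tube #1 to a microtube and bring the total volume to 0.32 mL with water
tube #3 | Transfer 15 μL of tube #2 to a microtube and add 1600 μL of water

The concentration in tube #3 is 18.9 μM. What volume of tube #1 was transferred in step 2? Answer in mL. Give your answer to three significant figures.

Step 1: 0.15 mL + 2150 μL = 2.3 mL total → factor 2.3/0.15 = 15.333
Step 2: v brought to 0.32 mL → factor = 0.32 mL/v
Step 3: 15 μL + 1600 μL = 1615 μL total → factor 1615/15 = 107.67
Product of known-step factors = 1650.9
Overall factor = 0.250 M / (18.9 μM) = 13228
Step-2 factor = 13228 / 1650.9 = 8.0124
v = 0.32 mL / 8.0124 = 0.0399 mL

0.0399 mL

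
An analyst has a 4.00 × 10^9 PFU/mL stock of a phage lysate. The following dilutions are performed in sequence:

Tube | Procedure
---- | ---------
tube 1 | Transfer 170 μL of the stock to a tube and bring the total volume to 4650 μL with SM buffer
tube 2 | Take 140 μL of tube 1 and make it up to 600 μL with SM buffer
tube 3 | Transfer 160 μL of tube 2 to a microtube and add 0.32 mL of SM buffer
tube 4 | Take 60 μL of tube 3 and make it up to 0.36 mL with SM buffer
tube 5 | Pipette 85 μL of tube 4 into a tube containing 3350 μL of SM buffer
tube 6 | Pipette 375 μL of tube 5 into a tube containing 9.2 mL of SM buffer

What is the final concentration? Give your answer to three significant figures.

Step 1: 170 μL brought to 4650 μL → factor 4650/170 = 27.353
Step 2: 140 μL brought to 600 μL → factor 600/140 = 4.2857
Step 3: 160 μL + 0.32 mL = 480 μL total → factor 480/160 = 3
Step 4: 60 μL brought to 0.36 mL → factor 360/60 = 6
Step 5: 85 μL + 3350 μL = 3435 μL total → factor 3435/85 = 40.412
Step 6: 375 μL + 9.2 mL = 9575 μL total → factor 9575/375 = 25.533
Overall dilution factor = 27.353 × 4.2857 × 3 × 6 × 40.412 × 25.533 = 2.1773 × 10^6
Final = 4.00 × 10^9 PFU/mL / 2.1773 × 10^6 = 1.84 × 10^3 PFU/mL

1.84 × 10^3 PFU/mL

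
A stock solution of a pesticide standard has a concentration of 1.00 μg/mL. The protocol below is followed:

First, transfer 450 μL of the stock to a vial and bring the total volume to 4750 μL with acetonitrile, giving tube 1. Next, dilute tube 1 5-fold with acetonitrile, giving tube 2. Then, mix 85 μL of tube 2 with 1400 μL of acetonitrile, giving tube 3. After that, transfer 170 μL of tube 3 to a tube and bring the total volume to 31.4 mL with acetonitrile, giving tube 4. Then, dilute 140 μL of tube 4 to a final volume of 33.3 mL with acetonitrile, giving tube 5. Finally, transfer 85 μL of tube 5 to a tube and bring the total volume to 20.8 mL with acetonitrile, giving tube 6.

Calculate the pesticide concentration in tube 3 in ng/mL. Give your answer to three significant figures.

Step 1: 450 μL brought to 4750 μL → factor 4750/450 = 10.556
Step 2: 5-fold → factor 5
Step 3: 85 μL + 1400 μL = 1485 μL total → factor 1485/85 = 17.471
Dilution factor through tube 3 = 10.556 × 5 × 17.471 = 922.06
[tube 3] = 1.00 μg/mL / 922.06 = 0.001085 μg/mL = 1.08 ng/mL

1.08 ng/mL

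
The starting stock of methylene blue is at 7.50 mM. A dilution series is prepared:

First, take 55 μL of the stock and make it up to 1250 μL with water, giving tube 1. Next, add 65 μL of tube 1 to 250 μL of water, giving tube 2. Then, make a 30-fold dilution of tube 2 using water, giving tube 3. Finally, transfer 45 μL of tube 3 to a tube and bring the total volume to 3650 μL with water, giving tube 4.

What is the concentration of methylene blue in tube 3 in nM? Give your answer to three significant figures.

Step 1: 55 μL brought to 1250 μL → factor 1250/55 = 22.727
Step 2: 65 μL + 250 μL = 315 μL total → factor 315/65 = 4.8462
Step 3: 30-fold → factor 30
Dilution factor through tube 3 = 22.727 × 4.8462 × 30 = 3304.2
[tube 3] = 7.50 mM / 3304.2 = 0.002270 mM = 2.27 × 10^3 nM

2.27 × 10^3 nM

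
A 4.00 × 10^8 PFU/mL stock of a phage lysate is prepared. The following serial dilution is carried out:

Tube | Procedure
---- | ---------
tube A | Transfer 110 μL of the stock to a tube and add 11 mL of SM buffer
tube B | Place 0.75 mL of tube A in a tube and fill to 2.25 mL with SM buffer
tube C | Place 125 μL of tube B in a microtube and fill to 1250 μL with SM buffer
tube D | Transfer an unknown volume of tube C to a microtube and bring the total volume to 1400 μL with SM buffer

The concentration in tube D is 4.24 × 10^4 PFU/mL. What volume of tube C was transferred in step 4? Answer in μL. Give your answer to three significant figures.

Step 1: 110 μL + 11 mL = 11110 μL total → factor 11110/110 = 101
Step 2: 0.75 mL brought to 2.25 mL → factor 2.25/0.75 = 3
Step 3: 125 μL brought to 1250 μL → factor 1250/125 = 10
Step 4: v brought to 1400 μL → factor = 1400 μL/v
Product of known-step factors = 3030
Overall factor = 4.00 × 10^8 PFU/mL / (4.24 × 10^4 PFU/mL) = 9434
Step-4 factor = 9434 / 3030 = 3.1135
v = 1400 μL / 3.1135 = 450 μL

450 μL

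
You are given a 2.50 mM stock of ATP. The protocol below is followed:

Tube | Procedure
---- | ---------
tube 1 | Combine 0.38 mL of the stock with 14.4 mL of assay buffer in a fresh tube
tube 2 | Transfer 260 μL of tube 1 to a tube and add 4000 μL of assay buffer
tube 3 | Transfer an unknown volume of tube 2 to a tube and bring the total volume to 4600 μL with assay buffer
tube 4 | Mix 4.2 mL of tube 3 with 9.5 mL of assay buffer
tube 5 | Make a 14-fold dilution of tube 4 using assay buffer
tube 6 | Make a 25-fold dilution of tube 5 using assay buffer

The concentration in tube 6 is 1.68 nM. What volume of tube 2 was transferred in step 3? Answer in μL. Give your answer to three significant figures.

Step 1: 0.38 mL + 14.4 mL = 14.78 mL total → factor 14.78/0.38 = 38.895
Step 2: 260 μL + 4000 μL = 4260 μL total → factor 4260/260 = 16.385
Step 3: v brought to 4600 μL → factor = 4600 μL/v
Step 4: 4.2 mL + 9.5 mL = 13.7 mL total → factor 13.7/4.2 = 3.2619
Step 5: 14-fold → factor 14
Step 6: 25-fold → factor 25
Product of known-step factors = 7.2756 × 10^5
Overall factor = 2.50 mM / (1.68 nM) = 1.4881 × 10^6
Step-3 factor = 1.4881 × 10^6 / 7.2756 × 10^5 = 2.0453
v = 4600 μL / 2.0453 = 2.25 × 10^3 μL

2.25 × 10^3 μL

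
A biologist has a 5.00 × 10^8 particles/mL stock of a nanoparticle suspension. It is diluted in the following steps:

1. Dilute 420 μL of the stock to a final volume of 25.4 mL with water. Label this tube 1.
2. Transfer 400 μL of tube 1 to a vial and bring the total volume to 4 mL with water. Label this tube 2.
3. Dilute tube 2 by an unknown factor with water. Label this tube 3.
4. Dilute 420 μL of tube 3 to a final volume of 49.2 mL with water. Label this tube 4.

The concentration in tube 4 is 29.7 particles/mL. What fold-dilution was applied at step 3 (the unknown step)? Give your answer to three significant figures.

238-fold

Step 1: 420 μL brought to 25.4 mL → factor 25400/420 = 60.476
Step 2: 400 μL brought to 4 mL → factor 4000/400 = 10
Step 3: unknown factor x
Step 4: 420 μL brought to 49.2 mL → factor 49200/420 = 117.14
Product of known-step factors = 70844
Overall factor = 5.00 × 10^8 particles/mL / (29.7 particles/mL) = 1.6835 × 10^7
x = 1.6835 × 10^7 / 70844 = 238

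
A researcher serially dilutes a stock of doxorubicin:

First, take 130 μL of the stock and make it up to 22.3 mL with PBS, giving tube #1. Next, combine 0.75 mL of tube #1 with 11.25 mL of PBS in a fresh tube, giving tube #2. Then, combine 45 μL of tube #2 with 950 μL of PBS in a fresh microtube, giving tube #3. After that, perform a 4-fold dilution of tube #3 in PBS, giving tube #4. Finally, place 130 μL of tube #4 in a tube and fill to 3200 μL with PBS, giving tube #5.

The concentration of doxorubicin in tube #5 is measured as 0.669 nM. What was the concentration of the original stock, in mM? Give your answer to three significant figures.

Step 1: 130 μL brought to 22.3 mL → factor 22300/130 = 171.54
Step 2: 0.75 mL + 11.25 mL = 12 mL total → factor 12/0.75 = 16
Step 3: 45 μL + 950 μL = 995 μL total → factor 995/45 = 22.111
Step 4: 4-fold → factor 4
Step 5: 130 μL brought to 3200 μL → factor 3200/130 = 24.615
Overall dilution factor = 171.54 × 16 × 22.111 × 4 × 24.615 = 5.9753 × 10^6
Stock = 0.669 nM × 5.9753 × 10^6 = 3.997 × 10^6 nM = 4.00 mM

4.00 mM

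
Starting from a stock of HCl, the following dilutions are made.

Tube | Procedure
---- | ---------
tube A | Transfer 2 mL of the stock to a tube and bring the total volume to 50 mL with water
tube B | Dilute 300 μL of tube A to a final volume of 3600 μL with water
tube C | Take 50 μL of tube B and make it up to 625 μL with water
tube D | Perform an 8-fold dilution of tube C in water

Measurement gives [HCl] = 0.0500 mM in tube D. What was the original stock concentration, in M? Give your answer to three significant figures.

1.50 M

Step 1: 2 mL brought to 50 mL → factor 50/2 = 25
Step 2: 300 μL brought to 3600 μL → factor 3600/300 = 12
Step 3: 50 μL brought to 625 μL → factor 625/50 = 12.5
Step 4: 8-fold → factor 8
Overall dilution factor = 25 × 12 × 12.5 × 8 = 30000
Stock = 0.0500 mM × 30000 = 1500 mM = 1.50 M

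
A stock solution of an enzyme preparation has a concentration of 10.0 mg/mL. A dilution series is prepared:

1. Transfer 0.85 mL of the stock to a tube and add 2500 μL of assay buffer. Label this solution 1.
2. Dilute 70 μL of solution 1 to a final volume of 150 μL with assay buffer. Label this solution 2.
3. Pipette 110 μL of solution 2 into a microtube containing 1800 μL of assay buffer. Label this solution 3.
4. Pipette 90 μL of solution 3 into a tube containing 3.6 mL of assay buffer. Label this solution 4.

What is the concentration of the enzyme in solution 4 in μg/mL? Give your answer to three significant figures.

1.66 μg/mL

Step 1: 0.85 mL + 2500 μL = 3.35 mL total → factor 3.35/0.85 = 3.9412
Step 2: 70 μL brought to 150 μL → factor 150/70 = 2.1429
Step 3: 110 μL + 1800 μL = 1910 μL total → factor 1910/110 = 17.364
Step 4: 90 μL + 3.6 mL = 3690 μL total → factor 3690/90 = 41
Overall dilution factor = 3.9412 × 2.1429 × 17.364 × 41 = 6012.3
Final = 10.0 mg/mL / 6012.3 = 0.001663 mg/mL = 1.66 μg/mL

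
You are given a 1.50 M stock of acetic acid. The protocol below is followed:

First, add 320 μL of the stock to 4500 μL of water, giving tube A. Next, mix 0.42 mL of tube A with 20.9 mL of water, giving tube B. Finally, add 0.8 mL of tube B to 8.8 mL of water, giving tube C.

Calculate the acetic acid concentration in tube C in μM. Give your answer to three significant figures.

Step 1: 320 μL + 4500 μL = 4820 μL total → factor 4820/320 = 15.062
Step 2: 0.42 mL + 20.9 mL = 21.32 mL total → factor 21.32/0.42 = 50.762
Step 3: 0.8 mL + 8.8 mL = 9.6 mL total → factor 9.6/0.8 = 12
Dilution factor through tube C = 15.062 × 50.762 × 12 = 9175.2
[tube C] = 1.50 M / 9175.2 = 0.0001635 M = 163 μM

163 μM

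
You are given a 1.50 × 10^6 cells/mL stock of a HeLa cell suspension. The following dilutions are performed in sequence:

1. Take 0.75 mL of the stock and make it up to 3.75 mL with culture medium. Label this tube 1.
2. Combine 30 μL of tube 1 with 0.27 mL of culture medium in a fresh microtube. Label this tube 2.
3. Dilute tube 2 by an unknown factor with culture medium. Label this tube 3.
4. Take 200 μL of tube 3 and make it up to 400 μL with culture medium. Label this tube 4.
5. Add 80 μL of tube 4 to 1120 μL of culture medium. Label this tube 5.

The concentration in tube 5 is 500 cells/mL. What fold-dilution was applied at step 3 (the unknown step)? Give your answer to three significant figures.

2.00-fold

Step 1: 0.75 mL brought to 3.75 mL → factor 3.75/0.75 = 5
Step 2: 30 μL + 0.27 mL = 300 μL total → factor 300/30 = 10
Step 3: unknown factor x
Step 4: 200 μL brought to 400 μL → factor 400/200 = 2
Step 5: 80 μL + 1120 μL = 1200 μL total → factor 1200/80 = 15
Product of known-step factors = 1500
Overall factor = 1.50 × 10^6 cells/mL / (500 cells/mL) = 3000
x = 3000 / 1500 = 2.00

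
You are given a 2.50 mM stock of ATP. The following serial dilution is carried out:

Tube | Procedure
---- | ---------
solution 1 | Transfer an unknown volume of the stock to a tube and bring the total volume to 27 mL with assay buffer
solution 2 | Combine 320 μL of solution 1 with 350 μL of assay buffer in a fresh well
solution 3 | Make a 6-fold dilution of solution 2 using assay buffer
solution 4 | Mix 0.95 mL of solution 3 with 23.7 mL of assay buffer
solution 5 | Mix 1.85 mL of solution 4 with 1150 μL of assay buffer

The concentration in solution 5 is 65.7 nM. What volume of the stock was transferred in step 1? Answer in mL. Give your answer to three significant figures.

0.375 mL

Step 1: v brought to 27 mL → factor = 27 mL/v
Step 2: 320 μL + 350 μL = 670 μL total → factor 670/320 = 2.0938
Step 3: 6-fold → factor 6
Step 4: 0.95 mL + 23.7 mL = 24.65 mL total → factor 24.65/0.95 = 25.947
Step 5: 1.85 mL + 1150 μL = 3 mL total → factor 3/1.85 = 1.6216
Product of known-step factors = 528.59
Overall factor = 2.50 mM / (65.7 nM) = 38052
Step-1 factor = 38052 / 528.59 = 71.987
v = 27 mL / 71.987 = 0.375 mL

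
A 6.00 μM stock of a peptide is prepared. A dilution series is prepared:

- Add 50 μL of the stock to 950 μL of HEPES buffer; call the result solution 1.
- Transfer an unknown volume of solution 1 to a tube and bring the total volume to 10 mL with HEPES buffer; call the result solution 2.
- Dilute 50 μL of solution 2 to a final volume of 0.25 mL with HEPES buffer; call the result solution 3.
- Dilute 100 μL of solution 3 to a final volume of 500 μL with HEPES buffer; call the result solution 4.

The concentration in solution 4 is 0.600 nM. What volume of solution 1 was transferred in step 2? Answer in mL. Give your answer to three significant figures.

0.500 mL

Step 1: 50 μL + 950 μL = 1000 μL total → factor 1000/50 = 20
Step 2: v brought to 10 mL → factor = 10 mL/v
Step 3: 50 μL brought to 0.25 mL → factor 250/50 = 5
Step 4: 100 μL brought to 500 μL → factor 500/100 = 5
Product of known-step factors = 500
Overall factor = 6.00 μM / (0.600 nM) = 10000
Step-2 factor = 10000 / 500 = 20
v = 10 mL / 20 = 0.500 mL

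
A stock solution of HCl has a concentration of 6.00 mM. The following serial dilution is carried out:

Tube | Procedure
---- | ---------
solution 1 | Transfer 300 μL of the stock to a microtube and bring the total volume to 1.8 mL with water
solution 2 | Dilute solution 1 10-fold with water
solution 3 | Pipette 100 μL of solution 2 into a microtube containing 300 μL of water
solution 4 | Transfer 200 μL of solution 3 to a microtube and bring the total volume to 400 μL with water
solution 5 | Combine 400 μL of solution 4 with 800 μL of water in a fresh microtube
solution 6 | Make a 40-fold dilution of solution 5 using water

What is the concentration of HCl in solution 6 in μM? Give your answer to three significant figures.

0.104 μM

Step 1: 300 μL brought to 1.8 mL → factor 1800/300 = 6
Step 2: 10-fold → factor 10
Step 3: 100 μL + 300 μL = 400 μL total → factor 400/100 = 4
Step 4: 200 μL brought to 400 μL → factor 400/200 = 2
Step 5: 400 μL + 800 μL = 1200 μL total → factor 1200/400 = 3
Step 6: 40-fold → factor 40
Overall dilution factor = 6 × 10 × 4 × 2 × 3 × 40 = 57600
Final = 6.00 mM / 57600 = 0.0001042 mM = 0.104 μM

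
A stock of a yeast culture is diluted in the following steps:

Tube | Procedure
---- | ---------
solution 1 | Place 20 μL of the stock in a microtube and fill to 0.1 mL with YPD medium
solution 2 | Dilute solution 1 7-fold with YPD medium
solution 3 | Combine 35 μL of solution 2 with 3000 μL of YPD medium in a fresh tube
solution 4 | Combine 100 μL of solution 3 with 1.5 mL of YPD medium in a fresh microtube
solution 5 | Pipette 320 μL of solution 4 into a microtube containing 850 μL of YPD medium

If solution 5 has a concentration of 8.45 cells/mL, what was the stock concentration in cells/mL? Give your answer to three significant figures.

Step 1: 20 μL brought to 0.1 mL → factor 100/20 = 5
Step 2: 7-fold → factor 7
Step 3: 35 μL + 3000 μL = 3035 μL total → factor 3035/35 = 86.714
Step 4: 100 μL + 1.5 mL = 1600 μL total → factor 1600/100 = 16
Step 5: 320 μL + 850 μL = 1170 μL total → factor 1170/320 = 3.6562
Overall dilution factor = 5 × 7 × 86.714 × 16 × 3.6562 = 1.7755 × 10^5
Stock = 8.45 cells/mL × 1.7755 × 10^5 = 1.50 × 10^6 cells/mL

1.50 × 10^6 cells/mL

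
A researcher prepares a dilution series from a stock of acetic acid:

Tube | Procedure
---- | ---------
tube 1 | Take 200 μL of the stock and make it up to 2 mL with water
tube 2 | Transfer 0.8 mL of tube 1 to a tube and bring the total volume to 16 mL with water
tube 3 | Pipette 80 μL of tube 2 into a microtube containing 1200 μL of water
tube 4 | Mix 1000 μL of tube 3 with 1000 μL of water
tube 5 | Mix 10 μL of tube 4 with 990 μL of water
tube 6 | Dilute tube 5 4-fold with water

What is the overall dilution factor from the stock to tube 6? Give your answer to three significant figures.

Step 1: 200 μL brought to 2 mL → factor 2000/200 = 10
Step 2: 0.8 mL brought to 16 mL → factor 16/0.8 = 20
Step 3: 80 μL + 1200 μL = 1280 μL total → factor 1280/80 = 16
Step 4: 1000 μL + 1000 μL = 2000 μL total → factor 2000/1000 = 2
Step 5: 10 μL + 990 μL = 1000 μL total → factor 1000/10 = 100
Step 6: 4-fold → factor 4
Overall dilution factor = 10 × 20 × 16 × 2 × 100 × 4 = 2.56 × 10^6

2.56 × 10^6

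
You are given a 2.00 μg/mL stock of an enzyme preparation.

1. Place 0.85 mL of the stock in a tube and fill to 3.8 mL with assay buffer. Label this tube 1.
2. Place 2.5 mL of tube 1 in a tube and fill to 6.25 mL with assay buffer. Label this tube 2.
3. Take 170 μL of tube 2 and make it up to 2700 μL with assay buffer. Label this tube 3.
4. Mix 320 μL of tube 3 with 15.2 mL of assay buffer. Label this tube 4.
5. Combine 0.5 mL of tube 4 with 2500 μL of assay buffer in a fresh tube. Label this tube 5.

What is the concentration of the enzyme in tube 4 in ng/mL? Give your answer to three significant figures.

0.232 ng/mL

Step 1: 0.85 mL brought to 3.8 mL → factor 3.8/0.85 = 4.4706
Step 2: 2.5 mL brought to 6.25 mL → factor 6.25/2.5 = 2.5
Step 3: 170 μL brought to 2700 μL → factor 2700/170 = 15.882
Step 4: 320 μL + 15.2 mL = 15520 μL total → factor 15520/320 = 48.5
Dilution factor through tube 4 = 4.4706 × 2.5 × 15.882 × 48.5 = 8609.2
[tube 4] = 2.00 μg/mL / 8609.2 = 0.0002323 μg/mL = 0.232 ng/mL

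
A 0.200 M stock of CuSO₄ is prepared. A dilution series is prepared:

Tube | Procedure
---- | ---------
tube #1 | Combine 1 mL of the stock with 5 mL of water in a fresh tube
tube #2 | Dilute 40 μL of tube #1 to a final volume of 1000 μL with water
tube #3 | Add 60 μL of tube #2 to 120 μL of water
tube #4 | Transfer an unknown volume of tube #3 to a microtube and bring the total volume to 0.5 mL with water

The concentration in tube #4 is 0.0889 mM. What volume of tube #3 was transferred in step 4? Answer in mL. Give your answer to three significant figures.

Step 1: 1 mL + 5 mL = 6 mL total → factor 6/1 = 6
Step 2: 40 μL brought to 1000 μL → factor 1000/40 = 25
Step 3: 60 μL + 120 μL = 180 μL total → factor 180/60 = 3
Step 4: v brought to 0.5 mL → factor = 0.5 mL/v
Product of known-step factors = 450
Overall factor = 0.200 M / (0.0889 mM) = 2249.7
Step-4 factor = 2249.7 / 450 = 4.9994
v = 0.5 mL / 4.9994 = 0.100 mL

0.100 mL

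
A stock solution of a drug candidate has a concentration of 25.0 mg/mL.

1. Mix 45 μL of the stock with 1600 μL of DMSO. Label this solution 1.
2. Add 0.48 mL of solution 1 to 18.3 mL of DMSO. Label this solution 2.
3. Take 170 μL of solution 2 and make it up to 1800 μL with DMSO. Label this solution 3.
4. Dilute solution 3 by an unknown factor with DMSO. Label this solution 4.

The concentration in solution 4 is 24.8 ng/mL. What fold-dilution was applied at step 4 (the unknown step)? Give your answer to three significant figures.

Step 1: 45 μL + 1600 μL = 1645 μL total → factor 1645/45 = 36.556
Step 2: 0.48 mL + 18.3 mL = 18.78 mL total → factor 18.78/0.48 = 39.125
Step 3: 170 μL brought to 1800 μL → factor 1800/170 = 10.588
Step 4: unknown factor x
Product of known-step factors = 15144
Overall factor = 25.0 mg/mL / (24.8 ng/mL) = 1.0081 × 10^6
x = 1.0081 × 10^6 / 15144 = 66.6

66.6-fold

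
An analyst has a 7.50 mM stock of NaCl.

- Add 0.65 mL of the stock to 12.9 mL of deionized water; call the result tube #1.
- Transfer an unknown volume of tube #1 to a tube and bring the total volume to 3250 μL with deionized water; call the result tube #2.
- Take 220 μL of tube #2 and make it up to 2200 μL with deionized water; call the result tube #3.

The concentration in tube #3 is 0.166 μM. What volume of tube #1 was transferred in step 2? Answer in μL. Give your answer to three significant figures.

Step 1: 0.65 mL + 12.9 mL = 13.55 mL total → factor 13.55/0.65 = 20.846
Step 2: v brought to 3250 μL → factor = 3250 μL/v
Step 3: 220 μL brought to 2200 μL → factor 2200/220 = 10
Product of known-step factors = 208.46
Overall factor = 7.50 mM / (0.166 μM) = 45181
Step-2 factor = 45181 / 208.46 = 216.73
v = 3250 μL / 216.73 = 15.0 μL

15.0 μL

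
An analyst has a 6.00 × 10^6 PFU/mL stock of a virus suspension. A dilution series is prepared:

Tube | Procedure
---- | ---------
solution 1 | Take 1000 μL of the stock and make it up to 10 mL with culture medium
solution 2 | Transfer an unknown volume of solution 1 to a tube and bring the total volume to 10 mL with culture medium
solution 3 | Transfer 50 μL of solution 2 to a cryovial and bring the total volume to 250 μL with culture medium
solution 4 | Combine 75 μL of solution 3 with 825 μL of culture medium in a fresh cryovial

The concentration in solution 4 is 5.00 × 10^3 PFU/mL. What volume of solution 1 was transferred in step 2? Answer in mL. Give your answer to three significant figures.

5.00 mL

Step 1: 1000 μL brought to 10 mL → factor 10000/1000 = 10
Step 2: v brought to 10 mL → factor = 10 mL/v
Step 3: 50 μL brought to 250 μL → factor 250/50 = 5
Step 4: 75 μL + 825 μL = 900 μL total → factor 900/75 = 12
Product of known-step factors = 600
Overall factor = 6.00 × 10^6 PFU/mL / (5.00 × 10^3 PFU/mL) = 1200
Step-2 factor = 1200 / 600 = 2
v = 10 mL / 2 = 5.00 mL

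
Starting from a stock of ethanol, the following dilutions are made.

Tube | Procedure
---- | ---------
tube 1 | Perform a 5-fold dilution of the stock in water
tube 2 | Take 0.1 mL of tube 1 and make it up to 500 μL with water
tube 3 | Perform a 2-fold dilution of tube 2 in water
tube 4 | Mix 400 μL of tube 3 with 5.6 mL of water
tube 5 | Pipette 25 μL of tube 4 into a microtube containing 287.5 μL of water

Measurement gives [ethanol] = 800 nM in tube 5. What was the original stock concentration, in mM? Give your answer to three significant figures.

7.50 mM

Step 1: 5-fold → factor 5
Step 2: 0.1 mL brought to 500 μL → factor 0.5/0.1 = 5
Step 3: 2-fold → factor 2
Step 4: 400 μL + 5.6 mL = 6000 μL total → factor 6000/400 = 15
Step 5: 25 μL + 287.5 μL = 312.5 μL total → factor 312.5/25 = 12.5
Overall dilution factor = 5 × 5 × 2 × 15 × 12.5 = 9375
Stock = 800 nM × 9375 = 7.500 × 10^6 nM = 7.50 mM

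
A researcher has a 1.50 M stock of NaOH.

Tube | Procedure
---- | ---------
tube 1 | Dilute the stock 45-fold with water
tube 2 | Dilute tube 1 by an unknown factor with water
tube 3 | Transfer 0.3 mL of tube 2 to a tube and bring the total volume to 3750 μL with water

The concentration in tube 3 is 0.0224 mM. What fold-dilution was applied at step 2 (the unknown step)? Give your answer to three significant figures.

119-fold

Step 1: 45-fold → factor 45
Step 2: unknown factor x
Step 3: 0.3 mL brought to 3750 μL → factor 3.75/0.3 = 12.5
Product of known-step factors = 562.5
Overall factor = 1.50 M / (0.0224 mM) = 66964
x = 66964 / 562.5 = 119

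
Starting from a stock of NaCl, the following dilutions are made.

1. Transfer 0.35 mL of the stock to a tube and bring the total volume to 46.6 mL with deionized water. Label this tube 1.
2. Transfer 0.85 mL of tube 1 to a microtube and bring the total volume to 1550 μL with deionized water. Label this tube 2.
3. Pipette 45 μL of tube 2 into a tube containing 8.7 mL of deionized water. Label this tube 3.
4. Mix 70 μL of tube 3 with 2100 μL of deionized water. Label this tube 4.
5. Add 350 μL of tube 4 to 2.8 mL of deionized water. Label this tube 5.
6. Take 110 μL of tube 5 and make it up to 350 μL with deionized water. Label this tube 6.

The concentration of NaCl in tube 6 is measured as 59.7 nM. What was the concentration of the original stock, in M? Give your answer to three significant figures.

Step 1: 0.35 mL brought to 46.6 mL → factor 46.6/0.35 = 133.14
Step 2: 0.85 mL brought to 1550 μL → factor 1.55/0.85 = 1.8235
Step 3: 45 μL + 8.7 mL = 8745 μL total → factor 8745/45 = 194.33
Step 4: 70 μL + 2100 μL = 2170 μL total → factor 2170/70 = 31
Step 5: 350 μL + 2.8 mL = 3150 μL total → factor 3150/350 = 9
Step 6: 110 μL brought to 350 μL → factor 350/110 = 3.1818
Overall dilution factor = 133.14 × 1.8235 × 194.33 × 31 × 9 × 3.1818 = 4.1885 × 10^7
Stock = 59.7 nM × 4.1885 × 10^7 = 2.501 × 10^9 nM = 2.50 M

2.50 M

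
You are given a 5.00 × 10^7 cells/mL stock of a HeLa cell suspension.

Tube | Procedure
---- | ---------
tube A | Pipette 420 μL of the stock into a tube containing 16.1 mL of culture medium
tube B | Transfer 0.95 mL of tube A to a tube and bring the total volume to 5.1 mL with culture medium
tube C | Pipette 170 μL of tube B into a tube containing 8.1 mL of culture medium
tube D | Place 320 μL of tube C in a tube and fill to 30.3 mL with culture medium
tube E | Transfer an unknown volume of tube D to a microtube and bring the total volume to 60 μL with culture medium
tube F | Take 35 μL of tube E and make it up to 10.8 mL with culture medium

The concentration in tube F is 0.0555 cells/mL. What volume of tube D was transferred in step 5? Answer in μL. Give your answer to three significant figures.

Step 1: 420 μL + 16.1 mL = 16520 μL total → factor 16520/420 = 39.333
Step 2: 0.95 mL brought to 5.1 mL → factor 5.1/0.95 = 5.3684
Step 3: 170 μL + 8.1 mL = 8270 μL total → factor 8270/170 = 48.647
Step 4: 320 μL brought to 30.3 mL → factor 30300/320 = 94.688
Step 5: v brought to 60 μL → factor = 60 μL/v
Step 6: 35 μL brought to 10.8 mL → factor 10800/35 = 308.57
Product of known-step factors = 3.0013 × 10^8
Overall factor = 5.00 × 10^7 cells/mL / (0.0555 cells/mL) = 9.009 × 10^8
Step-5 factor = 9.009 × 10^8 / 3.0013 × 10^8 = 3.0017
v = 60 μL / 3.0017 = 20.0 μL

20.0 μL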